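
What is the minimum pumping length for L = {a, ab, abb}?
p = 4

For a finite language L, the pumping lemma holds vacuously if p > max|s| for s ∈ L.

The longest string in L = {a, ab, abb} has length 3.
If p = 4, then no string s ∈ L has |s| ≥ p, so the condition is vacuously true.

The minimum pumping length is p = 4.

Why no smaller p works: for any p ≤ 3, the longest string s ∈ L has |s| = 3 ≥ p, so it would
have to be pumpable; but pumping up (i = 2, 3, ...) produces ever longer strings, which cannot all lie in the
finite language L. So the pumping property fails for every p ≤ 3.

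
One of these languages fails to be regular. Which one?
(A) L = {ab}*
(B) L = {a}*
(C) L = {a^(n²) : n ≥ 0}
(C) {a^(n²) : n ≥ 0}

(C) L = {a^(n²) : n ≥ 0} is NOT regular.

The pumping lemma can be used to prove this:
After pumping, length is no longer a perfect square

The other languages are regular because they can be recognized by finite automata.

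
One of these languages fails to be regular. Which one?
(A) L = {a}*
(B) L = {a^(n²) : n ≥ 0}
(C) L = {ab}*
(B) {a^(n²) : n ≥ 0}

(B) L = {a^(n²) : n ≥ 0} is NOT regular.

The pumping lemma can be used to prove this:
After pumping, length is no longer a perfect square

The other languages are regular because they can be recognized by finite automata.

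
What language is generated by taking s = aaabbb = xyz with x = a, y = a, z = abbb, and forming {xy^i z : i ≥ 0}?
{xy^i z : i ≥ 0} = {a^(2+i) b^3 : i ≥ 0} = {aabbb, aaabbb, aaaabbb, ...}

With x = a, y = a, z = abbb: Starting with aaabbb and pumping the second 'a', we get strings with 2+i a's followed by 3 b's for i = 0, 1, 2, ...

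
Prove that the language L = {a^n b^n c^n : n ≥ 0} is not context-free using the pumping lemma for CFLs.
Assume for contradiction that L is context-free, and let p ≥ 1 be the pumping length given by the pumping lemma for CFLs.
Choose s = a^p b^p c^p. Then s ∈ L and |s| = 3p ≥ p.
By the CFL pumping lemma, s = uvxyz for some u, v, x, y, z with |vxy| ≤ p, |vy| ≥ 1, and uv^i xy^i z ∈ L for every i ≥ 0.

Because |vxy| ≤ p, the window vxy cannot contain both an a and a c: any substring of s containing both must include the entire block b^p plus at least one a and one c, so it has length ≥ p + 2 > p.
Hence at least one of the letters a, c does not occur in vy at all.

Take i = 0: the string uxz is obtained from s by deleting |vy| ≥ 1 symbols, so |uxz| = 3p − |vy| < 3p.
But the letter (a or c) that does not occur in vy still occurs exactly p times in uxz. Every string of L with exactly p copies of some letter is a^p b^p c^p, of length 3p. Since |uxz| < 3p, uxz ∉ L.

This contradicts the CFL pumping lemma, which requires uv^i xy^i z ∈ L for all i ≥ 0.
Hence L = {a^n b^n c^n : n ≥ 0} is not context-free. ∎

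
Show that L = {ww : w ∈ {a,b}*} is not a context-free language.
Assume for contradiction that L is context-free, and let p ≥ 1 be the pumping length given by the pumping lemma for CFLs.
Choose s = a^p b^p a^p b^p. Then s ∈ L (take w = a^p b^p) and |s| = 4p ≥ p.
By the CFL pumping lemma, s = uvxyz for some u, v, x, y, z with |vxy| ≤ p, |vy| ≥ 1, and uv^i xy^i z ∈ L for every i ≥ 0.

Write s as four blocks A₁ B₁ A₂ B₂ with A₁ = A₂ = a^p and B₁ = B₂ = b^p. Since |vxy| ≤ p, the window vxy lies inside at most two adjacent blocks. Take i = 0 and let t = uxz, so |t| = 4p − |vy| with 1 ≤ |vy| ≤ p. If |t| is odd, t ∉ L immediately, so assume |vy| is even (hence |vy| ≥ 2) and |t|/2 = 2p − |vy|/2, which satisfies p ≤ |t|/2 ≤ 2p − 1.

Case 1 (vxy inside A₁B₁): t = a^(p−j) b^(p−l) a^p b^p with j + l = |vy|. The second half of t has length < 2p, so it is a suffix of the trailing a^p b^p and ends in b; the first half is a^(p−j) b^(p−l) a^((j+l)/2), which ends in a because (j+l)/2 ≥ 1. The halves differ, so t ∉ L.

Case 2 (vxy inside B₁A₂, straddling the middle): t = a^p b^(p−j) a^(p−l) b^p with j + l = |vy|. If t = ww, then w is a prefix of t of length ≥ p, so w begins with a^p; and w is a suffix of t of length ≥ p, so w ends with b^p. That forces |w| ≥ 2p, contradicting |w| = |t|/2 ≤ 2p − 1. So t ∉ L.

Case 3 (vxy inside A₂B₂): t = a^p b^p a^(p−j) b^(p−l) with j + l = |vy|. The first half of t is a prefix of a^p b^p, so it begins with a; the second half is b^((j+l)/2) a^(p−j) b^(p−l), which begins with b. The halves differ, so t ∉ L.

In every case uv⁰xy⁰z = uxz ∉ L.

This contradicts the CFL pumping lemma, which requires uv^i xy^i z ∈ L for all i ≥ 0.
Hence L = {ww : w ∈ {a,b}*} is not context-free. ∎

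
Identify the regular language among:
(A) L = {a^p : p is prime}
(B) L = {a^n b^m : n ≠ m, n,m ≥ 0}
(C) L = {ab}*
(C) {ab}*

(C) L = {ab}* is regular.

This can be recognized by a finite automaton (DFA/NFA).
Regular expressions like {ab}* define regular languages.

The other choices are not regular:
- {a^n b^m : n ≠ m, n,m ≥ 0}: After pumping a's, we can make n = m
- {a^p : p is prime}: After pumping, the length becomes composite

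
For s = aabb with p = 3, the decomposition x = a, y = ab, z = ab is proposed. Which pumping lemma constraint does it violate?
Violated: xyz = s

The decomposition x = a, y = ab, z = ab for s = aabb with p = 3
violates the constraint: xyz = s

xyz = 'a' + 'ab' + 'ab' = 'aabab' ≠ 'aabb' = s. The decomposition doesn't reconstruct s.

Pumping lemma constraints:
1. xyz = s (decomposition is valid)
2. |xy| ≤ p
3. |y| > 0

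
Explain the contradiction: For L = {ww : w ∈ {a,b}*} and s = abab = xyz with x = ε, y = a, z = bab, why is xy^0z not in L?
xy⁰z = bab ∉ L

Pumping with i = 0 replaces y = a by y⁰ = ε:
- Original: s = xyz = abab; abab splits into halves ab · ab, which are equal, so it is in L (w = ab)
- Pumped: xy⁰z = ε · ε · bab = bab
- bab has odd length 3, so it cannot be written as ww and is not in L

The pumping lemma would require xy⁰z ∈ L, so this decomposition yields a contradiction.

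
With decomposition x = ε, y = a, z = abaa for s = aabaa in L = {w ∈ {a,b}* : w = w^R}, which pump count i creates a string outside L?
i = 0

xy⁰z = ε · ε · abaa = abaa; abaa reversed is aaba ≠ abaa, so it is not a palindrome and is not in L.
(Other choices also work, e.g. i = 2, 3; only i = 1 is guaranteed to stay in L since xy¹z = s.)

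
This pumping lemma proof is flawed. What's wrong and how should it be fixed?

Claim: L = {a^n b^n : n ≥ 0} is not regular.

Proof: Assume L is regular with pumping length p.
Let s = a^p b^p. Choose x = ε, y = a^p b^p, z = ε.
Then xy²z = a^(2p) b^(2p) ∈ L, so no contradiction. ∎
Error: The decomposition violates |xy| ≤ p. With y = a^p b^p, |xy| = |y| = 2p > p. (The proof also miscomputes xy²z, which would be a^p b^p a^p b^p rather than a^(2p) b^(2p), and it wrongly treats one harmless decomposition as settling the matter — the prover does not get to choose the decomposition.)

Correction: The pumping lemma requires |xy| ≤ p, and the argument must handle every decomposition satisfying |xy| ≤ p, |y| ≥ 1. Since s starts with p a's, any such y consists only of a's, say y = a^k with k ≥ 1. Then xy²z = a^(p+k) b^p has unequal numbers of a's and b's, so xy²z ∉ L — the required contradiction.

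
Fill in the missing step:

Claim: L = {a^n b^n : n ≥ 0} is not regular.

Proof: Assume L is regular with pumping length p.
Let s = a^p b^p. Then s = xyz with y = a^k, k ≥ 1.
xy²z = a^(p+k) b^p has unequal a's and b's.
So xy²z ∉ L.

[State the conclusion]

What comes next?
This contradicts the pumping lemma for regular languages,
which guarantees xy^i z ∈ L for all i ≥ 0.

Since our assumption that L is regular leads to a contradiction,
we conclude that L = {a^n b^n : n ≥ 0} is NOT regular. ∎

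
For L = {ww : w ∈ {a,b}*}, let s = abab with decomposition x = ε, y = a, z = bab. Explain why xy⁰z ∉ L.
xy⁰z = bab ∉ L

Pumping with i = 0 replaces y = a by y⁰ = ε:
- Original: s = xyz = abab; abab splits into halves ab · ab, which are equal, so it is in L (w = ab)
- Pumped: xy⁰z = ε · ε · bab = bab
- bab has odd length 3, so it cannot be written as ww and is not in L

The pumping lemma would require xy⁰z ∈ L, so this decomposition yields a contradiction.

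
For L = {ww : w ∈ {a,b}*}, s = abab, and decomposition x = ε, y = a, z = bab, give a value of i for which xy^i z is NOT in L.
i = 2

xy²z = ε · aa · bab = aabab; aabab has odd length 5, so it cannot be written as ww and is not in L.
(Other choices also work, e.g. i = 0, 3; only i = 1 is guaranteed to stay in L since xy¹z = s.)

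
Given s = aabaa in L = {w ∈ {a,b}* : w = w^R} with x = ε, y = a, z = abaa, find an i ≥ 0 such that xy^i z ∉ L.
i = 2

xy²z = ε · aa · abaa = aaabaa; aaabaa reversed is aabaaa ≠ aaabaa, so it is not a palindrome and is not in L.
(Other choices also work, e.g. i = 0, 3; only i = 1 is guaranteed to stay in L since xy¹z = s.)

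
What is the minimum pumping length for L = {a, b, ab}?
p = 3

For a finite language L, the pumping lemma holds vacuously if p > max|s| for s ∈ L.

The longest string in L = {a, b, ab} has length 2.
If p = 3, then no string s ∈ L has |s| ≥ p, so the condition is vacuously true.

The minimum pumping length is p = 3.

Why no smaller p works: for any p ≤ 2, the longest string s ∈ L has |s| = 2 ≥ p, so it would
have to be pumpable; but pumping up (i = 2, 3, ...) produces ever longer strings, which cannot all lie in the
finite language L. So the pumping property fails for every p ≤ 2.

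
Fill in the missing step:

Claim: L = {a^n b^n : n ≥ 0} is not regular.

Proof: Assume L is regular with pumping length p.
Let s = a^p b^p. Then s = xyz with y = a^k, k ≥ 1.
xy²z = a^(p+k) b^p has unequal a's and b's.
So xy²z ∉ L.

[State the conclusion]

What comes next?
This contradicts the pumping lemma for regular languages,
which guarantees xy^i z ∈ L for all i ≥ 0.

Since our assumption that L is regular leads to a contradiction,
we conclude that L = {a^n b^n : n ≥ 0} is NOT regular. ∎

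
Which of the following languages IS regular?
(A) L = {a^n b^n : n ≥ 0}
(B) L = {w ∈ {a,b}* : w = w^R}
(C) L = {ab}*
(C) {ab}*

(C) L = {ab}* is regular.

This can be recognized by a finite automaton (DFA/NFA).
Regular expressions like {ab}* define regular languages.

The other choices are not regular:
- {a^n b^n : n ≥ 0}: After pumping, the number of a's and b's become unequal
- {w ∈ {a,b}* : w = w^R}: After pumping, the string is no longer symmetric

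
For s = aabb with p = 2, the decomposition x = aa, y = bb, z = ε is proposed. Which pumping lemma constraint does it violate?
Violated: |xy| ≤ p

The decomposition x = aa, y = bb, z = ε for s = aabb with p = 2
violates the constraint: |xy| ≤ p

|xy| = |aabb| = 4 > 2 = p. The decomposition puts too many characters in xy.

Pumping lemma constraints:
1. xyz = s (decomposition is valid)
2. |xy| ≤ p
3. |y| > 0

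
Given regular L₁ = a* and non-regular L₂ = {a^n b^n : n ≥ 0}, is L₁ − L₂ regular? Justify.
Yes — L₁ − L₂ is regular.

The only string of a* that lies in {a^n b^n} is ε, so L₁ − L₂ = a* − {ε} = a⁺ = aa*, which is regular.

Note that the bare facts "L₁ regular, L₂ non-regular" do not settle the question by themselves: the closure of regular languages under ∪, ∩, complement and difference applies only when BOTH operands are regular. With a non-regular operand the result can come out regular or non-regular depending on the specific languages, so one has to work out L₁ − L₂ for this particular pair, as above.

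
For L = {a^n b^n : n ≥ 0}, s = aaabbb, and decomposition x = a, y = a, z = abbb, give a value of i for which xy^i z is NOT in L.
i = 2

xy²z = a · aa · abbb = aaaabbb; aaaabbb has 4 a's and 3 b's; 4 ≠ 3, so it is not in L.
(Other choices also work, e.g. i = 0, 3; only i = 1 is guaranteed to stay in L since xy¹z = s.)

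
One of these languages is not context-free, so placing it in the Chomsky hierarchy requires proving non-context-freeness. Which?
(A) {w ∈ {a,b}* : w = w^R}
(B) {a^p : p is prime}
(B) {a^p : p is prime}

(B) {a^p : p is prime} requires the CFL pumping lemma.

- {w ∈ {a,b}* : w = w^R} is context-free (but not regular)
  • Can be shown non-regular with the regular pumping lemma
  • After pumping, the string is no longer symmetric

- {a^p : p is prime} is NOT context-free
  • Requires the CFL pumping lemma to prove
  • The CFL pumping lemma also fails because prime gaps are unbounded

The CFL pumping lemma is "stronger" in that it can prove non-membership
in the larger class of context-free languages.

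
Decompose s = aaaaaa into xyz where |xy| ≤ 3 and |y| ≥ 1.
x = '', y = 'aaa', z = 'aaa'

For s = aaaaaa and p = 3, one valid decomposition is:
- x = '' (length 0)
- y = 'aaa' (length 3)
- z = 'aaa' (length 3)

Verification:
- xyz = '' + 'aaa' + 'aaa' = aaaaaa ✓
- |xy| = 3 ≤ 3 ✓
- |y| = 3 > 0 ✓

All pumping lemma constraints are satisfied.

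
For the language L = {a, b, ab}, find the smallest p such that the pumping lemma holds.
p = 3

For a finite language L, the pumping lemma holds vacuously if p > max|s| for s ∈ L.

The longest string in L = {a, b, ab} has length 2.
If p = 3, then no string s ∈ L has |s| ≥ p, so the condition is vacuously true.

The minimum pumping length is p = 3.

Why no smaller p works: for any p ≤ 2, the longest string s ∈ L has |s| = 2 ≥ p, so it would
have to be pumpable; but pumping up (i = 2, 3, ...) produces ever longer strings, which cannot all lie in the
finite language L. So the pumping property fails for every p ≤ 2.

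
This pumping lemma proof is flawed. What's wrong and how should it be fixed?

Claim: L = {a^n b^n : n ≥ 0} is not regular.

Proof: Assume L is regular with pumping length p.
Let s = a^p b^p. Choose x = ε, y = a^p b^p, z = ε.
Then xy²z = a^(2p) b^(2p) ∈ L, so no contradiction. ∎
Error: The decomposition violates |xy| ≤ p. With y = a^p b^p, |xy| = |y| = 2p > p. (The proof also miscomputes xy²z, which would be a^p b^p a^p b^p rather than a^(2p) b^(2p), and it wrongly treats one harmless decomposition as settling the matter — the prover does not get to choose the decomposition.)

Correction: The pumping lemma requires |xy| ≤ p, and the argument must handle every decomposition satisfying |xy| ≤ p, |y| ≥ 1. Since s starts with p a's, any such y consists only of a's, say y = a^k with k ≥ 1. Then xy²z = a^(p+k) b^p has unequal numbers of a's and b's, so xy²z ∉ L — the required contradiction.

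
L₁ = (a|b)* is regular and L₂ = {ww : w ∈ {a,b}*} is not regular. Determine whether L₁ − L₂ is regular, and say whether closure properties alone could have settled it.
No — L₁ − L₂ is not regular.

L₁ − L₂ is the complement of {ww} within {a,b}*. If it were regular, its complement {ww} would be regular as well (regular languages are closed under complement) — contradiction. So L₁ − L₂ is not regular.

Note that the bare facts "L₁ regular, L₂ non-regular" do not settle the question by themselves: the closure of regular languages under ∪, ∩, complement and difference applies only when BOTH operands are regular. With a non-regular operand the result can come out regular or non-regular depending on the specific languages, so one has to work out L₁ − L₂ for this particular pair, as above.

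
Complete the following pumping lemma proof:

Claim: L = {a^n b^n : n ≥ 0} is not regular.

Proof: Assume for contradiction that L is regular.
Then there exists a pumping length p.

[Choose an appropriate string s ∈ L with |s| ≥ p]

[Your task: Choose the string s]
s = a^p b^p

This string is in L (has equal a's and b's) and has length 2p ≥ p.
Any decomposition xyz with |xy| ≤ p means y consists only of a's,
so pumping will unbalance the counts.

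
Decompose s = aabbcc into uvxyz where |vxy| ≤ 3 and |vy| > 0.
u='aa', v='b', x='b', y='c', z='c'

For s = aabbcc with pumping length p = 3:

One valid decomposition:
- u = 'aa'
- v = 'b'
- x = 'b'
- y = 'c'
- z = 'c'

Verification:
- uvxyz = 'aa' + 'b' + 'b' + 'c' + 'c' = aabbcc ✓
- |vxy| = |'bbc'| = 3 ≤ 3 ✓
- |vy| = |'bc'| = 2 > 0 ✓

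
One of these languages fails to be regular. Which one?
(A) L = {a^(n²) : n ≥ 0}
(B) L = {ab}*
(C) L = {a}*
(A) {a^(n²) : n ≥ 0}

(A) L = {a^(n²) : n ≥ 0} is NOT regular.

The pumping lemma can be used to prove this:
After pumping, length is no longer a perfect square

The other languages are regular because they can be recognized by finite automata.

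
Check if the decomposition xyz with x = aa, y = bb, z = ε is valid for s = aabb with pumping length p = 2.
Violated: |xy| ≤ p

The decomposition x = aa, y = bb, z = ε for s = aabb with p = 2
violates the constraint: |xy| ≤ p

|xy| = |aabb| = 4 > 2 = p. The decomposition puts too many characters in xy.

Pumping lemma constraints:
1. xyz = s (decomposition is valid)
2. |xy| ≤ p
3. |y| > 0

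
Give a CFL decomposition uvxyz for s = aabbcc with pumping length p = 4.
u='a', v='a', x='bb', y='c', z='c'

For s = aabbcc with pumping length p = 4:

One valid decomposition:
- u = 'a'
- v = 'a'
- x = 'bb'
- y = 'c'
- z = 'c'

Verification:
- uvxyz = 'a' + 'a' + 'bb' + 'c' + 'c' = aabbcc ✓
- |vxy| = |'abbc'| = 4 ≤ 4 ✓
- |vy| = |'ac'| = 2 > 0 ✓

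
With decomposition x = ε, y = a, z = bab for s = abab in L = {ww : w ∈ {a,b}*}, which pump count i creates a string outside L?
i = 2

xy²z = ε · aa · bab = aabab; aabab has odd length 5, so it cannot be written as ww and is not in L.
(Other choices also work, e.g. i = 0, 3; only i = 1 is guaranteed to stay in L since xy¹z = s.)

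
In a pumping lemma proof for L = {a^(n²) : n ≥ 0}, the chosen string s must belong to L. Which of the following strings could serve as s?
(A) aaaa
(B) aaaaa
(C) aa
(A) aaaa

The pumping lemma is applied to a string s that lies in L, so first check membership of each option:
- (A) aaaa has length 4 = 2², a perfect square, so it is in L ✓
- (B) aaaaa has length 5, strictly between 2² = 4 and 3² = 9, so it is not in L ✗
- (C) aa has length 2, strictly between 1² = 1 and 2² = 4, so it is not in L ✗

Only (A) aaaa is in L, so it is the only candidate that could play the role of s.
(In a complete proof one picks s in terms of the pumping length p so that |s| ≥ p is guaranteed; a fixed string like aaaa illustrates the shape of such an s.)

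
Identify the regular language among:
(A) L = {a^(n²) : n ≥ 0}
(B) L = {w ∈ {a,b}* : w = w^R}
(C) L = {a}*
(C) {a}*

(C) L = {a}* is regular.

This can be recognized by a finite automaton (DFA/NFA).
Regular expressions like {a}* define regular languages.

The other choices are not regular:
- {w ∈ {a,b}* : w = w^R}: After pumping, the string is no longer symmetric
- {a^(n²) : n ≥ 0}: After pumping, length is no longer a perfect square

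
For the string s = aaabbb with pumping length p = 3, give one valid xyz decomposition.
x = 'a', y = 'a', z = 'abbb'

For s = aaabbb and p = 3, one valid decomposition is:
- x = 'a' (length 1)
- y = 'a' (length 1)
- z = 'abbb' (length 4)

Verification:
- xyz = 'a' + 'a' + 'abbb' = aaabbb ✓
- |xy| = 2 ≤ 3 ✓
- |y| = 1 > 0 ✓

All pumping lemma constraints are satisfied.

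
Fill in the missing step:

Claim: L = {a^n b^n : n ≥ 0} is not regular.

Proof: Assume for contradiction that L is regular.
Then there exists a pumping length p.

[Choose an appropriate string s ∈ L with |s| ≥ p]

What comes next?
s = a^p b^p

This string is in L (has equal a's and b's) and has length 2p ≥ p.
Any decomposition xyz with |xy| ≤ p means y consists only of a's,
so pumping will unbalance the counts.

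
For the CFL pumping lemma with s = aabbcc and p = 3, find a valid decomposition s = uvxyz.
u='aa', v='b', x='b', y='c', z='c'

For s = aabbcc with pumping length p = 3:

One valid decomposition:
- u = 'aa'
- v = 'b'
- x = 'b'
- y = 'c'
- z = 'c'

Verification:
- uvxyz = 'aa' + 'b' + 'b' + 'c' + 'c' = aabbcc ✓
- |vxy| = |'bbc'| = 3 ≤ 3 ✓
- |vy| = |'bc'| = 2 > 0 ✓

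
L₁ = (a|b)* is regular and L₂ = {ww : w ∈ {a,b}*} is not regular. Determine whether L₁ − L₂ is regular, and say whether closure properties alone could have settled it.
No — L₁ − L₂ is not regular.

L₁ − L₂ is the complement of {ww} within {a,b}*. If it were regular, its complement {ww} would be regular as well (regular languages are closed under complement) — contradiction. So L₁ − L₂ is not regular.

Note that the bare facts "L₁ regular, L₂ non-regular" do not settle the question by themselves: the closure of regular languages under ∪, ∩, complement and difference applies only when BOTH operands are regular. With a non-regular operand the result can come out regular or non-regular depending on the specific languages, so one has to work out L₁ − L₂ for this particular pair, as above.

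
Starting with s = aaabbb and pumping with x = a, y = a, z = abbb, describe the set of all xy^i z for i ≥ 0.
{xy^i z : i ≥ 0} = {a^(2+i) b^3 : i ≥ 0} = {aabbb, aaabbb, aaaabbb, ...}

With x = a, y = a, z = abbb: Starting with aaabbb and pumping the second 'a', we get strings with 2+i a's followed by 3 b's for i = 0, 1, 2, ...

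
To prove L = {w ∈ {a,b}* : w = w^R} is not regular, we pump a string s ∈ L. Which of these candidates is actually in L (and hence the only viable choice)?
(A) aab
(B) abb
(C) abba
(C) abba

The pumping lemma is applied to a string s that lies in L, so first check membership of each option:
- (A) aab reversed is baa ≠ aab, so it is not a palindrome and is not in L ✗
- (B) abb reversed is bba ≠ abb, so it is not a palindrome and is not in L ✗
- (C) abba reversed is abba, the same string, so it is a palindrome and is in L ✓

Only (C) abba is in L, so it is the only candidate that could play the role of s.
(In a complete proof one picks s in terms of the pumping length p so that |s| ≥ p is guaranteed; a fixed string like abba illustrates the shape of such an s.)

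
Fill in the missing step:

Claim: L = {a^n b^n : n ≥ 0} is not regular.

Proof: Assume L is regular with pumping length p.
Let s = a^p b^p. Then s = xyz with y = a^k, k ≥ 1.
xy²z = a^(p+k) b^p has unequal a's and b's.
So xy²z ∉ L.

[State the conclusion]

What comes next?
This contradicts the pumping lemma for regular languages,
which guarantees xy^i z ∈ L for all i ≥ 0.

Since our assumption that L is regular leads to a contradiction,
we conclude that L = {a^n b^n : n ≥ 0} is NOT regular. ∎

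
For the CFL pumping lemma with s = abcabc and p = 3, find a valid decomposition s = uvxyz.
u='ab', v='c', x='a', y='b', z='c'

For s = abcabc with pumping length p = 3:

One valid decomposition:
- u = 'ab'
- v = 'c'
- x = 'a'
- y = 'b'
- z = 'c'

Verification:
- uvxyz = 'ab' + 'c' + 'a' + 'b' + 'c' = abcabc ✓
- |vxy| = |'cab'| = 3 ≤ 3 ✓
- |vy| = |'cb'| = 2 > 0 ✓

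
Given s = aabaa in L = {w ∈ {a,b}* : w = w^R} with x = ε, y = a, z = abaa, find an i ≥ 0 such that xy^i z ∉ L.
i = 2

xy²z = ε · aa · abaa = aaabaa; aaabaa reversed is aabaaa ≠ aaabaa, so it is not a palindrome and is not in L.
(Other choices also work, e.g. i = 0, 3; only i = 1 is guaranteed to stay in L since xy¹z = s.)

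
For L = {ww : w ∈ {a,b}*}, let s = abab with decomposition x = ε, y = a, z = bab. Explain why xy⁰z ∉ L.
xy⁰z = bab ∉ L

Pumping with i = 0 replaces y = a by y⁰ = ε:
- Original: s = xyz = abab; abab splits into halves ab · ab, which are equal, so it is in L (w = ab)
- Pumped: xy⁰z = ε · ε · bab = bab
- bab has odd length 3, so it cannot be written as ww and is not in L

The pumping lemma would require xy⁰z ∈ L, so this decomposition yields a contradiction.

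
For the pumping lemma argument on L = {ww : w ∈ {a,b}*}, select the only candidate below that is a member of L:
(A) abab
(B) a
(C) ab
(A) abab

The pumping lemma is applied to a string s that lies in L, so first check membership of each option:
- (A) abab splits into halves ab · ab, which are equal, so it is in L (w = ab) ✓
- (B) a has odd length 1, so it cannot be written as ww and is not in L ✗
- (C) ab has length 2; its halves are a and b, which differ, so it is not in L ✗

Only (A) abab is in L, so it is the only candidate that could play the role of s.
(In a complete proof one picks s in terms of the pumping length p so that |s| ≥ p is guaranteed; a fixed string like abab illustrates the shape of such an s.)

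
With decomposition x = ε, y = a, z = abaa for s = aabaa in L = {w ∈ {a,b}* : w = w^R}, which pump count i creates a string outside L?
i = 0

xy⁰z = ε · ε · abaa = abaa; abaa reversed is aaba ≠ abaa, so it is not a palindrome and is not in L.
(Other choices also work, e.g. i = 2, 3; only i = 1 is guaranteed to stay in L since xy¹z = s.)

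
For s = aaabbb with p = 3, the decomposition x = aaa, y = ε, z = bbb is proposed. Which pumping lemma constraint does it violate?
Violated: |y| > 0

The decomposition x = aaa, y = ε, z = bbb for s = aaabbb with p = 3
violates the constraint: |y| > 0

|y| = 0, but the pumping lemma requires |y| > 0 (y must be non-empty).

Pumping lemma constraints:
1. xyz = s (decomposition is valid)
2. |xy| ≤ p
3. |y| > 0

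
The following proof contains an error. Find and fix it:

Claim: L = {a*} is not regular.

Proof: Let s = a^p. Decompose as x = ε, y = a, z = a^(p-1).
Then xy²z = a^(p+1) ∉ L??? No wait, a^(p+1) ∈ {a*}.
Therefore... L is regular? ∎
Error: The proof attempts to show a*  is not regular, but a* IS regular!

Correction: a* is a regular language (recognized by a simple DFA with one accepting state and self-loop on 'a'). The pumping lemma can only prove non-regularity, not regularity. For regular languages, pumping always works.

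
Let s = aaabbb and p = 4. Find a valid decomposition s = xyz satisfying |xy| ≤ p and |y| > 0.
x = 'aaa', y = 'b', z = 'bb'

For s = aaabbb and p = 4, one valid decomposition is:
- x = 'aaa' (length 3)
- y = 'b' (length 1)
- z = 'bb' (length 2)

Verification:
- xyz = 'aaa' + 'b' + 'bb' = aaabbb ✓
- |xy| = 4 ≤ 4 ✓
- |y| = 1 > 0 ✓

All pumping lemma constraints are satisfied.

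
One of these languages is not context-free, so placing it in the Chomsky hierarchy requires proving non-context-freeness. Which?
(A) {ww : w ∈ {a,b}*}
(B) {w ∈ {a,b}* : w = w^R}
(A) {ww : w ∈ {a,b}*}

(A) {ww : w ∈ {a,b}*} requires the CFL pumping lemma.

- {w ∈ {a,b}* : w = w^R} is context-free (but not regular)
  • Can be shown non-regular with the regular pumping lemma
  • After pumping, the string is no longer symmetric

- {ww : w ∈ {a,b}*} is NOT context-free
  • Requires the CFL pumping lemma to prove
  • Cannot verify equality of two arbitrary substrings

The CFL pumping lemma is "stronger" in that it can prove non-membership
in the larger class of context-free languages.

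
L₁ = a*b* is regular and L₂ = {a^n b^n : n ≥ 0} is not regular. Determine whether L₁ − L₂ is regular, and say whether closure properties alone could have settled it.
No — L₁ − L₂ is not regular.

a*b* − {a^n b^n} = {a^n b^m : n ≠ m}. If this were regular, then its complement intersected with a*b*, namely {a^n b^n : n ≥ 0}, would be regular too (closure under complement and intersection) — contradiction. So L₁ − L₂ is not regular.

Note that the bare facts "L₁ regular, L₂ non-regular" do not settle the question by themselves: the closure of regular languages under ∪, ∩, complement and difference applies only when BOTH operands are regular. With a non-regular operand the result can come out regular or non-regular depending on the specific languages, so one has to work out L₁ − L₂ for this particular pair, as above.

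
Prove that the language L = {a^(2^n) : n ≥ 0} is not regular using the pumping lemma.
Assume for contradiction that L is regular, and let p ≥ 1 be the pumping length given by the pumping lemma.
Choose s = a^(2^p). Then s ∈ L and |s| = 2^p ≥ p.
By the pumping lemma, s = xyz for some x, y, z with |xy| ≤ p, |y| ≥ 1, and xy^i z ∈ L for every i ≥ 0.
Here y = a^k for some k with 1 ≤ k ≤ |xy| ≤ p, and p < 2^p.

Take i = 2: |xy²z| = 2^p + k.
Now 2^p < 2^p + k ≤ 2^p + p < 2^p + 2^p = 2^(p+1).
So |xy²z| lies strictly between the consecutive powers of two 2^p and 2^(p+1), hence is not a power of 2, and xy²z ∉ L.

This contradicts the pumping lemma, which requires xy^i z ∈ L for all i ≥ 0.
Hence L = {a^(2^n) : n ≥ 0} is not regular. ∎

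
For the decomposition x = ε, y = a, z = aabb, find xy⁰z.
aabb

Given x = '', y = 'a', z = 'aabb' and i = 0:

xy^0z = x + y·y·...·y (0 times) + z
       = '' + 'a'^0 + 'aabb'
       = '' + '' + 'aabb'
       = 'aabb'

The pumped string is 'aabb' with length 4.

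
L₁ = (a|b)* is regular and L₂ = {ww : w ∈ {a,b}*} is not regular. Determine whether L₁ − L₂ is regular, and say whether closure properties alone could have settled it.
No — L₁ − L₂ is not regular.

L₁ − L₂ is the complement of {ww} within {a,b}*. If it were regular, its complement {ww} would be regular as well (regular languages are closed under complement) — contradiction. So L₁ − L₂ is not regular.

Note that the bare facts "L₁ regular, L₂ non-regular" do not settle the question by themselves: the closure of regular languages under ∪, ∩, complement and difference applies only when BOTH operands are regular. With a non-regular operand the result can come out regular or non-regular depending on the specific languages, so one has to work out L₁ − L₂ for this particular pair, as above.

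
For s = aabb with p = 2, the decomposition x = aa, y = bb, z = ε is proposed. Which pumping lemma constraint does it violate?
Violated: |xy| ≤ p

The decomposition x = aa, y = bb, z = ε for s = aabb with p = 2
violates the constraint: |xy| ≤ p

|xy| = |aabb| = 4 > 2 = p. The decomposition puts too many characters in xy.

Pumping lemma constraints:
1. xyz = s (decomposition is valid)
2. |xy| ≤ p
3. |y| > 0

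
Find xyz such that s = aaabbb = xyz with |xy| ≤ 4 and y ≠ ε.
x = '', y = 'aaa', z = 'bbb'

For s = aaabbb and p = 4, one valid decomposition is:
- x = '' (length 0)
- y = 'aaa' (length 3)
- z = 'bbb' (length 3)

Verification:
- xyz = '' + 'aaa' + 'bbb' = aaabbb ✓
- |xy| = 3 ≤ 4 ✓
- |y| = 3 > 0 ✓

All pumping lemma constraints are satisfied.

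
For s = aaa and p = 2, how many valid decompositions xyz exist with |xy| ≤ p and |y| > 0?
3

For s = 'aaa' with pumping length p = 2:

Constraints: |xy| ≤ 2, |y| > 0

Valid decompositions (|xy| ≤ p, |y| ≥ 1):
  • x='', y='a', z='aa'
  • x='a', y='a', z='a'
  • x='', y='aa', z='a'

Total count: 3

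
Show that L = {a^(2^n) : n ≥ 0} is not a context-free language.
Assume for contradiction that L is context-free, and let p ≥ 1 be the pumping length given by the pumping lemma for CFLs.
Choose s = a^(2^p). Then s ∈ L and |s| = 2^p ≥ p.
By the CFL pumping lemma, s = uvxyz for some u, v, x, y, z with |vxy| ≤ p, |vy| ≥ 1, and uv^i xy^i z ∈ L for every i ≥ 0.
All symbols are a's, so only lengths matter: let k = |vy|, with 1 ≤ k ≤ |vxy| ≤ p < 2^p.

Take i = 2: |uv²xy²z| = 2^p + k, and 2^p < 2^p + k < 2^p + 2^p = 2^(p+1).
So the length lies strictly between consecutive powers of two and is not a power of 2; uv²xy²z ∉ L.

This contradicts the CFL pumping lemma, which requires uv^i xy^i z ∈ L for all i ≥ 0.
Hence L = {a^(2^n) : n ≥ 0} is not context-free. ∎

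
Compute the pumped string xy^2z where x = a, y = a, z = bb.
aaabb

Given x = 'a', y = 'a', z = 'bb' and i = 2:

xy^2z = x + y·y·...·y (2 times) + z
       = 'a' + 'a'^2 + 'bb'
       = 'a' + 'aa' + 'bb'
       = 'aaabb'

The pumped string is 'aaabb' with length 5.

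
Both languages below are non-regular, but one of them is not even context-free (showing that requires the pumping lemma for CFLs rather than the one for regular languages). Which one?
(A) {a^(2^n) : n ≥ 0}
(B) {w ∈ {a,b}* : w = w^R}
(A) {a^(2^n) : n ≥ 0}

(A) {a^(2^n) : n ≥ 0} requires the CFL pumping lemma.

- {w ∈ {a,b}* : w = w^R} is context-free (but not regular)
  • Can be shown non-regular with the regular pumping lemma
  • After pumping, the string is no longer symmetric

- {a^(2^n) : n ≥ 0} is NOT context-free
  • Requires the CFL pumping lemma to prove
  • Gaps between powers of 2 grow exponentially

The CFL pumping lemma is "stronger" in that it can prove non-membership
in the larger class of context-free languages.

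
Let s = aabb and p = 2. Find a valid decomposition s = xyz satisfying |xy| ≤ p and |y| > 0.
x = '', y = 'aa', z = 'bb'

For s = aabb and p = 2, one valid decomposition is:
- x = '' (length 0)
- y = 'aa' (length 2)
- z = 'bb' (length 2)

Verification:
- xyz = '' + 'aa' + 'bb' = aabb ✓
- |xy| = 2 ≤ 2 ✓
- |y| = 2 > 0 ✓

All pumping lemma constraints are satisfied.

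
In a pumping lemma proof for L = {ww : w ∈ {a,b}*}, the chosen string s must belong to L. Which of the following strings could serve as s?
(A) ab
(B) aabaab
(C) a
(B) aabaab

The pumping lemma is applied to a string s that lies in L, so first check membership of each option:
- (A) ab has length 2; its halves are a and b, which differ, so it is not in L ✗
- (B) aabaab splits into halves aab · aab, which are equal, so it is in L (w = aab) ✓
- (C) a has odd length 1, so it cannot be written as ww and is not in L ✗

Only (B) aabaab is in L, so it is the only candidate that could play the role of s.
(In a complete proof one picks s in terms of the pumping length p so that |s| ≥ p is guaranteed; a fixed string like aabaab illustrates the shape of such an s.)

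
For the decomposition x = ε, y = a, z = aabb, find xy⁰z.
aabb

Given x = '', y = 'a', z = 'aabb' and i = 0:

xy^0z = x + y·y·...·y (0 times) + z
       = '' + 'a'^0 + 'aabb'
       = '' + '' + 'aabb'
       = 'aabb'

The pumped string is 'aabb' with length 4.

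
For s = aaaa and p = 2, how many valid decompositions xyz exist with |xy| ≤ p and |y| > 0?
3

For s = 'aaaa' with pumping length p = 2:

Constraints: |xy| ≤ 2, |y| > 0

Valid decompositions (|xy| ≤ p, |y| ≥ 1):
  • x='', y='a', z='aaa'
  • x='a', y='a', z='aa'
  • x='', y='aa', z='aa'

Total count: 3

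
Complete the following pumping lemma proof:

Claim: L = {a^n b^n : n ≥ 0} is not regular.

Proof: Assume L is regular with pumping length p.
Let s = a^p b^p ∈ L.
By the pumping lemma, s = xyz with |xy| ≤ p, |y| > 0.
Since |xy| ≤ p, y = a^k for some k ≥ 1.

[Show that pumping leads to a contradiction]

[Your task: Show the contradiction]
Consider xy²z = a^(p+k) b^p.

Since k ≥ 1, we have p + k > p.
So xy²z has more a's than b's: (p+k) a's vs p b's.
This means xy²z ∉ L because a^n b^n requires equal counts.

This contradicts the pumping lemma which states xy²z ∈ L.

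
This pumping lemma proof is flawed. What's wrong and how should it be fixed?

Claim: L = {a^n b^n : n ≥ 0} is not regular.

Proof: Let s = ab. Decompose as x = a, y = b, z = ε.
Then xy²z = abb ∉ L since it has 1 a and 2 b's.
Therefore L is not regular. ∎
Error: The string s = ab might be shorter than the pumping length p.

Correction: Choose s = a^p b^p to ensure |s| ≥ p. Also, the decomposition is wrong: with |xy| ≤ p, y cannot include b's when s starts with p a's.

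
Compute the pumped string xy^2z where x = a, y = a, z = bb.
aaabb

Given x = 'a', y = 'a', z = 'bb' and i = 2:

xy^2z = x + y·y·...·y (2 times) + z
       = 'a' + 'a'^2 + 'bb'
       = 'a' + 'aa' + 'bb'
       = 'aaabb'

The pumped string is 'aaabb' with length 5.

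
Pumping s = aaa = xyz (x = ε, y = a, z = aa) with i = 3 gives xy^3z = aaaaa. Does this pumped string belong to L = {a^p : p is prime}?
Yes

xy³z = ε · aaa · aa = aaaaa.
aaaaa has length 5, which is prime, so it is in L.
(A single pumped string landing in L is not a contradiction by itself; a non-regularity proof needs some i for which xy^i z ∉ L, for every admissible decomposition.)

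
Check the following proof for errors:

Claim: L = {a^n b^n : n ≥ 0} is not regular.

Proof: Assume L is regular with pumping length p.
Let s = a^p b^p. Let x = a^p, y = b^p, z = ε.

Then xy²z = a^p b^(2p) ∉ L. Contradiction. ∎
The proof is INCORRECT.

Error: The decomposition violates |xy| ≤ p.
With x = a^p and y = b^p, we have |xy| = 2p > p.
The pumping lemma requires |xy| ≤ p, so y must be within the first p characters.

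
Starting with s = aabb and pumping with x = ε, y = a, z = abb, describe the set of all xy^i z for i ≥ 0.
{xy^i z : i ≥ 0} = {a^(i+1) b^2 : i ≥ 0} = {abb, aabb, aaabb, ...}

With x = ε, y = a, z = abb: Starting with aabb and pumping the first 'a' (z = abb keeps the second 'a'), we get strings with i+1 a's followed by 2 b's for i = 0, 1, 2, ...; note bb is not produced because z always contributes one a.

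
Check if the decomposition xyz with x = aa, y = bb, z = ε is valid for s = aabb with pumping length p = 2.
Violated: |xy| ≤ p

The decomposition x = aa, y = bb, z = ε for s = aabb with p = 2
violates the constraint: |xy| ≤ p

|xy| = |aabb| = 4 > 2 = p. The decomposition puts too many characters in xy.

Pumping lemma constraints:
1. xyz = s (decomposition is valid)
2. |xy| ≤ p
3. |y| > 0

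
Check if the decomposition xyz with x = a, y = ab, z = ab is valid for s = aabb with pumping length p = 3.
Violated: xyz = s

The decomposition x = a, y = ab, z = ab for s = aabb with p = 3
violates the constraint: xyz = s

xyz = 'a' + 'ab' + 'ab' = 'aabab' ≠ 'aabb' = s. The decomposition doesn't reconstruct s.

Pumping lemma constraints:
1. xyz = s (decomposition is valid)
2. |xy| ≤ p
3. |y| > 0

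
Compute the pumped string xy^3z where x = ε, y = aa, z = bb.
aaaaaabb

Given x = '', y = 'aa', z = 'bb' and i = 3:

xy^3z = x + y·y·...·y (3 times) + z
       = '' + 'aa'^3 + 'bb'
       = '' + 'aaaaaa' + 'bb'
       = 'aaaaaabb'

The pumped string is 'aaaaaabb' with length 8.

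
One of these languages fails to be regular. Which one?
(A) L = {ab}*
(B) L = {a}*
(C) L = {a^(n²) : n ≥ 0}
(C) {a^(n²) : n ≥ 0}

(C) L = {a^(n²) : n ≥ 0} is NOT regular.

The pumping lemma can be used to prove this:
After pumping, length is no longer a perfect square

The other languages are regular because they can be recognized by finite automata.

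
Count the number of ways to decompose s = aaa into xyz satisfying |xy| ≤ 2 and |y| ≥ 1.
3

For s = 'aaa' with pumping length p = 2:

Constraints: |xy| ≤ 2, |y| > 0

Valid decompositions (|xy| ≤ p, |y| ≥ 1):
  • x='', y='a', z='aa'
  • x='a', y='a', z='a'
  • x='', y='aa', z='a'

Total count: 3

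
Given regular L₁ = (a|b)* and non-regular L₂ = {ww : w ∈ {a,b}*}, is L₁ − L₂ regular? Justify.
No — L₁ − L₂ is not regular.

L₁ − L₂ is the complement of {ww} within {a,b}*. If it were regular, its complement {ww} would be regular as well (regular languages are closed under complement) — contradiction. So L₁ − L₂ is not regular.

Note that the bare facts "L₁ regular, L₂ non-regular" do not settle the question by themselves: the closure of regular languages under ∪, ∩, complement and difference applies only when BOTH operands are regular. With a non-regular operand the result can come out regular or non-regular depending on the specific languages, so one has to work out L₁ − L₂ for this particular pair, as above.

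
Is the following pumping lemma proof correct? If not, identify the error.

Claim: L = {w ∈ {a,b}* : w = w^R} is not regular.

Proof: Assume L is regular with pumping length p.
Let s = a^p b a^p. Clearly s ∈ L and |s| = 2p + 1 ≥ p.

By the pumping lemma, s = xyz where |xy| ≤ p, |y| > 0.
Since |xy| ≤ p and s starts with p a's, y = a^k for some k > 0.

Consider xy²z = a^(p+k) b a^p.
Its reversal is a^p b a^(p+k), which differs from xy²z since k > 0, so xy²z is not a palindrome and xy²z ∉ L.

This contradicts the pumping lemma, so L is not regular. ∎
The proof is correct.

This proof is valid because:
1. s = a^p b a^p is in L and is chosen in terms of p, so |s| ≥ p holds for every p
2. The decomposition analysis is correct: |xy| ≤ p forces y to lie inside the leading a's
3. The contradiction is valid: a^(p+k) b a^p has more a's before the b than after it, so it is not a palindrome
4. The conclusion follows logically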